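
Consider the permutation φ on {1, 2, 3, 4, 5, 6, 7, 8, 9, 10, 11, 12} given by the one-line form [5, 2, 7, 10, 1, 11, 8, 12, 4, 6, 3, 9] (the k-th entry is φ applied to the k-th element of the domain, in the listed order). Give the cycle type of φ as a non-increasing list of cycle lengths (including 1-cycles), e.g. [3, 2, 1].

The disjoint cycles are (1 5)(2)(3 7 8 12 9 4 10 6 11), with lengths 9, 2, 1 in non-increasing order.

[9, 2, 1]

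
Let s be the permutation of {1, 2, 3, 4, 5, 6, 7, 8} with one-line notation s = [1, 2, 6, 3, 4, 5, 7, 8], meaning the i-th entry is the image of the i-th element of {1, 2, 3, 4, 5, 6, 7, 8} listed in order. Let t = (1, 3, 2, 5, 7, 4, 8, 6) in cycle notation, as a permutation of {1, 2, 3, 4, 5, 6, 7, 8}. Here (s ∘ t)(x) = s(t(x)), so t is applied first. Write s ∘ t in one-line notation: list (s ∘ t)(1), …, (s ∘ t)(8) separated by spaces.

Chase each element through t then s: 1 → 3 → 6; 2 → 5 → 4; 3 → 2 → 2; 4 → 8 → 8; 5 → 7 → 7; 6 → 1 → 1; 7 → 4 → 3; 8 → 6 → 5.
So s ∘ t in one-line form is 6 4 2 8 7 1 3 5.

6 4 2 8 7 1 3 5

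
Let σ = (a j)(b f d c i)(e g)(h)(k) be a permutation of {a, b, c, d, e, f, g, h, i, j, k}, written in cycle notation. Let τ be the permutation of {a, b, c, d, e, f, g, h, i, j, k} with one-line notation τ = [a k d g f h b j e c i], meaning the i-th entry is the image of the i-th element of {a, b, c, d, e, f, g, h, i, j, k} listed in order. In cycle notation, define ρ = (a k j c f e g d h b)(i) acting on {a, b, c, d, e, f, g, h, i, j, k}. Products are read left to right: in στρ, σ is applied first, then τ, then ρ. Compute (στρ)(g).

Chase g: σ(g) = e; τ(e) = f; ρ(f) = e. Hence (στρ)(g) = e.

e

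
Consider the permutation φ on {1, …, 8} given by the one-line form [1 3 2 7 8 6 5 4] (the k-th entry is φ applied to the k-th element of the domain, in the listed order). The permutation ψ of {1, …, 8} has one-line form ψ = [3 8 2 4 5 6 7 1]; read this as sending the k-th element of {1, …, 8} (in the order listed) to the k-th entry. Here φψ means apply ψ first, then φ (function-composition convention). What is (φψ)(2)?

4

First apply ψ: ψ(2) = 8, then φ(8) = 4. Thus (φψ)(2) = 4.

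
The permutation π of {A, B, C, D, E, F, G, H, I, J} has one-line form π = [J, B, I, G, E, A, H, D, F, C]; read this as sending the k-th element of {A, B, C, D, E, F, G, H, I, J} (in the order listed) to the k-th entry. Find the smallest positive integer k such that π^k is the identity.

The disjoint-cycle form of π has cycle lengths 5, 3, 1, 1.
The order of π is the least common multiple of its cycle lengths: lcm(5, 3) = 15.

15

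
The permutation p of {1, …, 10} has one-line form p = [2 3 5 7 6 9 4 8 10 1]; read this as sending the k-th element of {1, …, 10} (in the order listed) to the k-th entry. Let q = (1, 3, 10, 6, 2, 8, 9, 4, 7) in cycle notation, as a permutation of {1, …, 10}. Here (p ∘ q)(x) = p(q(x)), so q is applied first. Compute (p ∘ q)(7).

q(7) = 1, then p(1) = 2; composing gives (p ∘ q)(7) = 2.

2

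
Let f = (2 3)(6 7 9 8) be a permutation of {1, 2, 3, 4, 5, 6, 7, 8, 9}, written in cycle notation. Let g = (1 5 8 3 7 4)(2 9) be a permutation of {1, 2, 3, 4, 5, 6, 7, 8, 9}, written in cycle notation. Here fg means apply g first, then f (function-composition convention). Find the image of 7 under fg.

First apply g: g(7) = 4, then f(4) = 4. Thus (fg)(7) = 4.

4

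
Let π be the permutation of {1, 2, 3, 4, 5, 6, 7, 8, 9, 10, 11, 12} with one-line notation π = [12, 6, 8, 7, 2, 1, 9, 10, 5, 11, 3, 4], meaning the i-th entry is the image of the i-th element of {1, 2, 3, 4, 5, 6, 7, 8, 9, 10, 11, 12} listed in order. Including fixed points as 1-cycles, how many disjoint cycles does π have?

2

The cycle decomposition is (1, 12, 4, 7, 9, 5, 2, 6)(3, 8, 10, 11), which has 2 cycles (counting 1-cycles).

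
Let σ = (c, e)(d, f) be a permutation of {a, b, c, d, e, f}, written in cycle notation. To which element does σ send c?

Within (c, e), c ↦ e.

e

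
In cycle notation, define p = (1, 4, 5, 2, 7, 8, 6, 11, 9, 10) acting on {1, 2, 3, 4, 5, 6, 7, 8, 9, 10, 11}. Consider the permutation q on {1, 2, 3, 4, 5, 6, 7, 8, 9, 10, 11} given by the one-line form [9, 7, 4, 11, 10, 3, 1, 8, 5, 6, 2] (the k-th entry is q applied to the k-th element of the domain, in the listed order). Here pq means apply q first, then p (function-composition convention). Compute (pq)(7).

(pq)(7) = p(q(7)). q(7) = 1, then p(1) = 4. So (pq)(7) = 4.

4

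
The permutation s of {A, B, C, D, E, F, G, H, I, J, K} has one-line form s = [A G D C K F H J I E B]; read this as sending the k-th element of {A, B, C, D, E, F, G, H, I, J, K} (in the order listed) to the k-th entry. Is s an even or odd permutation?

even

In disjoint-cycle form the cycle lengths are 6, 2, 1, 1, 1.
A cycle of length ℓ contributes ℓ−1 transpositions, so s is a product of 5 + 1 = 6 transpositions — even.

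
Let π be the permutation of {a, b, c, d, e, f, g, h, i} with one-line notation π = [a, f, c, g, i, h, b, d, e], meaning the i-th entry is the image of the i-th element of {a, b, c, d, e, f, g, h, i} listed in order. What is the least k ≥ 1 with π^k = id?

The disjoint-cycle form of π has cycle lengths 5, 2, 1, 1.
The order is lcm(5, 2) = 10.

10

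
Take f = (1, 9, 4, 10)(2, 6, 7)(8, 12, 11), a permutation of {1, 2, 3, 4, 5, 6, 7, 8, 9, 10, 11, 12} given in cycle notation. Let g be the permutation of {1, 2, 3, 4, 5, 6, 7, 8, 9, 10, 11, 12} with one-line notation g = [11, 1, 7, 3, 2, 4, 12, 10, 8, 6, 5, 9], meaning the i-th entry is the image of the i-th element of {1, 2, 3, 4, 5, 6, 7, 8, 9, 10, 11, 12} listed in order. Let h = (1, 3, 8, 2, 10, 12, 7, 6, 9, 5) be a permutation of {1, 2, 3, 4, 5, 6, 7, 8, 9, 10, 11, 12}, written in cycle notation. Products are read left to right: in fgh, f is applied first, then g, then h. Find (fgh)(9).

8

(fgh)(9) = h(g(f(9))). f(9) = 4, then g(4) = 3, then h(3) = 8, so the result is 8.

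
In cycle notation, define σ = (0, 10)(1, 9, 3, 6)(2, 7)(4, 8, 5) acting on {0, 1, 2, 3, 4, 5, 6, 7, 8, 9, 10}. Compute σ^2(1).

1 lies in the 4-cycle (1, 9, 3, 6).
Advancing 2 steps from 1: 1 → 9 → 3.

3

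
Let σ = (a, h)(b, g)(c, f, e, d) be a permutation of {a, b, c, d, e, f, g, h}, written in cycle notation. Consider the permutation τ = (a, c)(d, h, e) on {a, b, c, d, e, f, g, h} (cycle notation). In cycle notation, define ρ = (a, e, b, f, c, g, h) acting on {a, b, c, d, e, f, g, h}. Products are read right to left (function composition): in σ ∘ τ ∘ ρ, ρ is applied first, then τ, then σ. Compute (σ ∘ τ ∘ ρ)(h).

f

Apply the permutations in order: ρ(h) = a, then τ(a) = c, then σ(c) = f. So (σ ∘ τ ∘ ρ)(h) = f.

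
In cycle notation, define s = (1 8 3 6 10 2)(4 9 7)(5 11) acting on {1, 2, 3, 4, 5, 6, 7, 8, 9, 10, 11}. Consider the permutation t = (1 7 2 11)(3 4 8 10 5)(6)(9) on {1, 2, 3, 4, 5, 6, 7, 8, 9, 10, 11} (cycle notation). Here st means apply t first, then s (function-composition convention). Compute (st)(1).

First apply t: t(1) = 7, then s(7) = 4. Thus (st)(1) = 4.

4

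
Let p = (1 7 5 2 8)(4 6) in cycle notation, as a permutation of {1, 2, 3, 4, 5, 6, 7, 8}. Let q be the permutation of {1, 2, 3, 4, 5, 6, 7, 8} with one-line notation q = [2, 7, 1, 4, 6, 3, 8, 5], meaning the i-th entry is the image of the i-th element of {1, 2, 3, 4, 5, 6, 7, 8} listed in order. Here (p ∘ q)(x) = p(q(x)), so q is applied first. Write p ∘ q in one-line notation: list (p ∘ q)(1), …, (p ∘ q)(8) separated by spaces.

8 5 7 6 4 3 1 2

(p ∘ q)(x) = p(q(x)). Computing each image: p(q(1)) = p(2) = 8, p(q(2)) = p(7) = 5, p(q(3)) = p(1) = 7, p(q(4)) = p(4) = 6, p(q(5)) = p(6) = 4, p(q(6)) = p(3) = 3, p(q(7)) = p(8) = 1, p(q(8)) = p(5) = 2.
Hence p ∘ q = [8 5 7 6 4 3 1 2].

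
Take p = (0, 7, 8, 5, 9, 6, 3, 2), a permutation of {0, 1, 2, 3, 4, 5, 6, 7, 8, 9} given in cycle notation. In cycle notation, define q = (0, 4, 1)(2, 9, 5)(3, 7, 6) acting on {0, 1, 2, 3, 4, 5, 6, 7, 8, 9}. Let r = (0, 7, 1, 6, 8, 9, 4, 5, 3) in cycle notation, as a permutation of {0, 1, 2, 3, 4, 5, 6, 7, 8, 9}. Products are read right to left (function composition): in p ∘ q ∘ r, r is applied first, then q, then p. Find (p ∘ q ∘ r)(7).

7

Apply the permutations in order: r(7) = 1, then q(1) = 0, then p(0) = 7. So (p ∘ q ∘ r)(7) = 7.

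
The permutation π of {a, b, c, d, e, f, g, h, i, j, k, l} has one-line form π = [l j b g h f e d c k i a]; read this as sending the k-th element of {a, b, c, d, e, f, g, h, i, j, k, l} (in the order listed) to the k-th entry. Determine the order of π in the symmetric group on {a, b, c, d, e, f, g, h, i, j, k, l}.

20

Writing π as disjoint cycles, the cycle lengths are 5, 4, 2, 1.
Since disjoint cycles commute, ord(π) = lcm(5, 4, 2) = 20.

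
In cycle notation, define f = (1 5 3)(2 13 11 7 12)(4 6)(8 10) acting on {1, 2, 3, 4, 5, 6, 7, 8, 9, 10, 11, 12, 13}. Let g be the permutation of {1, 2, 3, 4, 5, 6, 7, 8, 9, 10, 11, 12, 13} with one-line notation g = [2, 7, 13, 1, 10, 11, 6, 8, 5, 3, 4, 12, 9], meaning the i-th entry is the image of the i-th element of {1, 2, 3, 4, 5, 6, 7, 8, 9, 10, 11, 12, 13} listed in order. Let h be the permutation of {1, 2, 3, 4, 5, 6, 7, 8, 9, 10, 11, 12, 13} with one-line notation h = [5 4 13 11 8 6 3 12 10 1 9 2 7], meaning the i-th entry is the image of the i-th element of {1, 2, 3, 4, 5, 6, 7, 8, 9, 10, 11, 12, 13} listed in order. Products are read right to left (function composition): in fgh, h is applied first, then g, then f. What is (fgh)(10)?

(fgh)(10) = f(g(h(10))). h(10) = 1, then g(1) = 2, then f(2) = 13, so the result is 13.

13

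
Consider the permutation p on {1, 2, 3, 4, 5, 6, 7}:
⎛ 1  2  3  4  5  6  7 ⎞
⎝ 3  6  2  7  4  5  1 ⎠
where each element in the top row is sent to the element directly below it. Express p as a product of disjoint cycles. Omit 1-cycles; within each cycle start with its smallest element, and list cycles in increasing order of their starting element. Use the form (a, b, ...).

(1, 3, 2, 6, 5, 4, 7)

Start at 1 and follow images: 1 → 3 → 2 → 6 → 5 → 4 → 7 → 1, giving the cycle (1, 3, 2, 6, 5, 4, 7).
Repeating from the next unused element and collecting all non-trivial cycles gives (1, 3, 2, 6, 5, 4, 7).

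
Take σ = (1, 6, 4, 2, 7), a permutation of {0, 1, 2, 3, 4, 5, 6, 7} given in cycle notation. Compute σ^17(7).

6

7 lies in the 5-cycle (1, 6, 4, 2, 7).
Since the cycle has length 5, σ^17 acts on it the same as σ^2 (17 mod 5 = 2).
Stepping 2 places around the cycle: 7 → 1 → 6.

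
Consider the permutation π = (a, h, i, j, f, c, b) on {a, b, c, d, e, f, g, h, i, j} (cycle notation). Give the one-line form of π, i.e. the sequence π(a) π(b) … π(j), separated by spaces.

Reading each image from the cycles: a→h, b→a, c→b, d→d, e→e, f→c, g→g, h→i, i→j, j→f.
So the one-line form is h a b d e c g i j f.

h a b d e c g i j f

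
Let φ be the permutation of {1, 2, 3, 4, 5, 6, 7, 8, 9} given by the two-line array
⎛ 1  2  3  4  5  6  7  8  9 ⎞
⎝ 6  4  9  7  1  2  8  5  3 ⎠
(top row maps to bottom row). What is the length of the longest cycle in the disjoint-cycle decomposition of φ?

Decomposing into disjoint cycles gives (1 6 2 4 7 8 5)(3 9); the longest has length 7.

7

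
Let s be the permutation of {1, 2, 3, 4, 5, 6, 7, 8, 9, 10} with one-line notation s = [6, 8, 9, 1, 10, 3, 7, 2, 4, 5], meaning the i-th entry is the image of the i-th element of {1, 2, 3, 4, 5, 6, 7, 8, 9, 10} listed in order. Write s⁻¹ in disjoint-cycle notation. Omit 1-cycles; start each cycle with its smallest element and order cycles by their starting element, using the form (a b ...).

The cycle decomposition of s is (1 6 3 9 4)(2 8)(5 10).
The inverse reverses every cycle; in canonical form, s⁻¹ = (1 4 9 3 6)(2 8)(5 10).

(1 4 9 3 6)(2 8)(5 10)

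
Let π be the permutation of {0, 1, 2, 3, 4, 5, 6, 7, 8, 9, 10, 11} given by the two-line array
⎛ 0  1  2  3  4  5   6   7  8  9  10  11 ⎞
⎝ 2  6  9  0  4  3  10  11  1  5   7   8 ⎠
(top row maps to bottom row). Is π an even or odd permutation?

odd

In disjoint-cycle form the cycle lengths are 6, 5, 1.
A cycle is odd iff its length is even; π has 1 even-length cycle, so sgn(π) = (−1)^1 and π is odd.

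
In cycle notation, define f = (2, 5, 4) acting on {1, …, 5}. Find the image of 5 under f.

Within (2, 5, 4), 5 ↦ 4.

4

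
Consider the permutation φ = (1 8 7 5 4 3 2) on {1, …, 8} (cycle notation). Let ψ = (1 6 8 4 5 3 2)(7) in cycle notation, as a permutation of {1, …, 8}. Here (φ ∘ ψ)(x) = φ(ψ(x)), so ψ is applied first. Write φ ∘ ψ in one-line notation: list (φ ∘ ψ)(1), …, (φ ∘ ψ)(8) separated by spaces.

(φ ∘ ψ)(x) = φ(ψ(x)). Computing each image: φ(ψ(1)) = φ(6) = 6, φ(ψ(2)) = φ(1) = 8, φ(ψ(3)) = φ(2) = 1, φ(ψ(4)) = φ(5) = 4, φ(ψ(5)) = φ(3) = 2, φ(ψ(6)) = φ(8) = 7, φ(ψ(7)) = φ(7) = 5, φ(ψ(8)) = φ(4) = 3.
Hence φ ∘ ψ = [6 8 1 4 2 7 5 3].

6 8 1 4 2 7 5 3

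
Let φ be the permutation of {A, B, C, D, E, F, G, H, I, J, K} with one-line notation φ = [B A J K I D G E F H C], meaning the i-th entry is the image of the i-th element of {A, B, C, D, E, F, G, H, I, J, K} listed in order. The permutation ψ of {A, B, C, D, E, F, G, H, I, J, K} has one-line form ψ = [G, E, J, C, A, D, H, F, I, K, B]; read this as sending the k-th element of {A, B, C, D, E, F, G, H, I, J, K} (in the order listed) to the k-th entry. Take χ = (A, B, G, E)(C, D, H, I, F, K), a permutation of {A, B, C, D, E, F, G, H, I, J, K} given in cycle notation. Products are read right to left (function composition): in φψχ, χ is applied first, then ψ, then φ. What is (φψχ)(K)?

H

(φψχ)(K) = φ(ψ(χ(K))). χ(K) = C, then ψ(C) = J, then φ(J) = H, so the result is H.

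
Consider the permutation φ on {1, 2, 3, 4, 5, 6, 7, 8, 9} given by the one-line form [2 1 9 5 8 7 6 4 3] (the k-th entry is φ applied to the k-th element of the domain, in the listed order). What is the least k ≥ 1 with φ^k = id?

Writing φ as disjoint cycles, the cycle lengths are 3, 2, 2, 2.
The order is lcm(3, 2, 2, 2) = 6.

6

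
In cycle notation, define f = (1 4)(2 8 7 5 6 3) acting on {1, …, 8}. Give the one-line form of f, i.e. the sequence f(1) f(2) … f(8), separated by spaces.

Each element maps to the next entry in its cycle (wrapping to the front): 1↦4, 2↦8, 3↦2, 4↦1, 5↦6, 6↦3, 7↦5, 8↦7.
Listing these in domain order gives 4 8 2 1 6 3 5 7.

4 8 2 1 6 3 5 7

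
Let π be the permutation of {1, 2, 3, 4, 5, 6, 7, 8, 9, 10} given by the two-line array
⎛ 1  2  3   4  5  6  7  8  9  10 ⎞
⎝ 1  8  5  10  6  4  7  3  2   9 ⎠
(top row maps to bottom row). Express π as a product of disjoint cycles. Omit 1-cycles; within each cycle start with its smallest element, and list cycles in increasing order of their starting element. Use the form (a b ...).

(2 8 3 5 6 4 10 9)

From 2: 2 → 8 → 3 → 5 → 6 → 4 → 10 → 9 → 2, closing the cycle (2 8 3 5 6 4 10 9).
Continuing from each remaining unvisited element yields (2 8 3 5 6 4 10 9).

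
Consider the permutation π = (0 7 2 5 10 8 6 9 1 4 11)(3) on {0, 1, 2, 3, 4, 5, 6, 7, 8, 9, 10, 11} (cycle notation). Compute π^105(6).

6 lies in the 11-cycle (0 7 2 5 10 8 6 9 1 4 11).
Since the cycle has length 11, π^105 acts on it the same as π^6 (105 mod 11 = 6).
Stepping 6 places around the cycle: 6 → 9 → 1 → 4 → 11 → 0 → 7.

7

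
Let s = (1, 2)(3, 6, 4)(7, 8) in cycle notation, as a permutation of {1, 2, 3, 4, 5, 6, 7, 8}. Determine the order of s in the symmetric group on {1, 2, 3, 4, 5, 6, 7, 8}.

6

The cycle type of s is (3, 2, 2, 1).
Since disjoint cycles commute, ord(s) = lcm(3, 2, 2) = 6.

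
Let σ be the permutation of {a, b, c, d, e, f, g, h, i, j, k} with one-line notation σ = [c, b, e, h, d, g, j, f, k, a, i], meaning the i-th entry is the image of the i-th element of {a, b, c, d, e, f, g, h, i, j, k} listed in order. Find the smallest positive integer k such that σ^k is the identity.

Decomposing into disjoint cycles gives cycle lengths 8, 2, 1.
Since disjoint cycles commute, ord(σ) = lcm(8, 2) = 8.

8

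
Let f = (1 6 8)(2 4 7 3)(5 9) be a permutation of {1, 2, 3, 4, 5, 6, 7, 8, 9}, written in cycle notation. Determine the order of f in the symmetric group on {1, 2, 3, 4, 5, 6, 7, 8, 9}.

The cycle type of f is (4, 3, 2).
The order of f is the least common multiple of its cycle lengths: lcm(4, 3, 2) = 12.

12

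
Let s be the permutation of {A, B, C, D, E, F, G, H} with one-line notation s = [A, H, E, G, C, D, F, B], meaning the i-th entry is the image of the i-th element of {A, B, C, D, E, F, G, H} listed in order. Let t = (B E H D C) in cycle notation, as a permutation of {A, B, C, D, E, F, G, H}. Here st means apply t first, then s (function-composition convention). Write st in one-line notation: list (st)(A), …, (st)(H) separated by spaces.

A C H E B D F G

(st)(x) = s(t(x)). Computing each image: s(t(A)) = s(A) = A, s(t(B)) = s(E) = C, s(t(C)) = s(B) = H, s(t(D)) = s(C) = E, s(t(E)) = s(H) = B, s(t(F)) = s(F) = D, s(t(G)) = s(G) = F, s(t(H)) = s(D) = G.
Hence st = [A C H E B D F G].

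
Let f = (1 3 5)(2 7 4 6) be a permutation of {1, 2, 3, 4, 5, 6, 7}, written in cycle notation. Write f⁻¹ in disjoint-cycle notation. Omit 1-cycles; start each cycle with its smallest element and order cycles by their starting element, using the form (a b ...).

If f sends a → b within a cycle, f⁻¹ sends b → a; equivalently, reverse each cycle.
After reversing and putting each cycle's least element first, f⁻¹ = (1 5 3)(2 6 4 7).

(1 5 3)(2 6 4 7)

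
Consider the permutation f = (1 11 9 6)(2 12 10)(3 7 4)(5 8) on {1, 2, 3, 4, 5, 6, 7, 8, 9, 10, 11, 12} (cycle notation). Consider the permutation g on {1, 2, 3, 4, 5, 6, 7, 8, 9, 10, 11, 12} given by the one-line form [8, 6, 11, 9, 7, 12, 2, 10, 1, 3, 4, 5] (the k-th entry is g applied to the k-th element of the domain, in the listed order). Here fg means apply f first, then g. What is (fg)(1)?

(fg)(1) = g(f(1)). f(1) = 11, then g(11) = 4. So (fg)(1) = 4.

4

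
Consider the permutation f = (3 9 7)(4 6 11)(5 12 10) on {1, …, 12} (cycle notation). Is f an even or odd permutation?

The cycle lengths are 3, 3, 3, 1, 1, 1.
A cycle of length ℓ contributes ℓ−1 transpositions, so f is a product of 2 + 2 + 2 = 6 transpositions — even.

even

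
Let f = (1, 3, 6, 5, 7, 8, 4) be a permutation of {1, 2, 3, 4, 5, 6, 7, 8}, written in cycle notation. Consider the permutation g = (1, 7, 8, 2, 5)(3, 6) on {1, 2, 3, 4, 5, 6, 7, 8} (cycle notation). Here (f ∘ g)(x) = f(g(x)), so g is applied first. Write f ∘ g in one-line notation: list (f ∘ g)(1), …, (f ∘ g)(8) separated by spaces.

8 7 5 1 3 6 4 2

(f ∘ g)(x) = f(g(x)). Computing each image: f(g(1)) = f(7) = 8, f(g(2)) = f(5) = 7, f(g(3)) = f(6) = 5, f(g(4)) = f(4) = 1, f(g(5)) = f(1) = 3, f(g(6)) = f(3) = 6, f(g(7)) = f(8) = 4, f(g(8)) = f(2) = 2.
Hence f ∘ g = [8 7 5 1 3 6 4 2].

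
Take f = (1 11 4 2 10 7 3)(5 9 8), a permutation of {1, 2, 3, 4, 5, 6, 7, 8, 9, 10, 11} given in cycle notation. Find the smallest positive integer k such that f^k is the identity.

21

The disjoint cycles have lengths 7, 3, 1.
The order is lcm(7, 3) = 21.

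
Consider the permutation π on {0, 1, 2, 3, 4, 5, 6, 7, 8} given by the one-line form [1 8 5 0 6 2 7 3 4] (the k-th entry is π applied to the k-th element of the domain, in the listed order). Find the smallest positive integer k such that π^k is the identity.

14

Writing π as disjoint cycles, the cycle lengths are 7, 2.
Since disjoint cycles commute, ord(π) = lcm(7, 2) = 14.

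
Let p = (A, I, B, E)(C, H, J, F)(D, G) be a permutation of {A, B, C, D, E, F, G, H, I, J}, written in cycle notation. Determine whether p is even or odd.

odd

The cycle lengths are 4, 4, 2.
A cycle of length ℓ contributes ℓ−1 transpositions, so p is a product of 3 + 3 + 1 = 7 transpositions — odd.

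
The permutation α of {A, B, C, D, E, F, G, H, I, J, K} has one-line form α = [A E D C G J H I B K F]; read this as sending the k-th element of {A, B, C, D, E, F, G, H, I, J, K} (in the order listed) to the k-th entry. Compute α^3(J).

Tracing J → K → … returns to J after 3 steps, so J lies in a 3-cycle (F J K).
On a 3-cycle, α^3 is the identity, so α^3 = α^0 there (3 ≡ 0 mod 3).
So α^3(J) = J.

J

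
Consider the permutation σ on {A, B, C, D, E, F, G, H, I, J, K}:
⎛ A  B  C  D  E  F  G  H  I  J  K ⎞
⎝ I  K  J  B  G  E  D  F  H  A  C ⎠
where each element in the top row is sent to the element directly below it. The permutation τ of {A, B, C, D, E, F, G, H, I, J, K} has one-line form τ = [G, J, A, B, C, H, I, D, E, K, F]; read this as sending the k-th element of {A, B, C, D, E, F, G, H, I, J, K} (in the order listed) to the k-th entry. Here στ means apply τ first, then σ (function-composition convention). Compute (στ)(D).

First apply τ: τ(D) = B, then σ(B) = K. Thus (στ)(D) = K.

K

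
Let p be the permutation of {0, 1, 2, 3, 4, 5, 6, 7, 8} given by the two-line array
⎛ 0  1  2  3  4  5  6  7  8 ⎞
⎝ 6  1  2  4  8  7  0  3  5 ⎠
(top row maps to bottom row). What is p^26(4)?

8

Tracing 4 → 8 → … returns to 4 after 5 steps, so 4 lies in a 5-cycle (3, 4, 8, 5, 7).
Since the cycle has length 5, p^26 acts on it the same as p^1 (26 mod 5 = 1).
Stepping 1 place around the cycle: 4 → 8.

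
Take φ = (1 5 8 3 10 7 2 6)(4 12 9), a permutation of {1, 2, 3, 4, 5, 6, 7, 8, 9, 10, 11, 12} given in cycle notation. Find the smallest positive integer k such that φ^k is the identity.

24

The disjoint cycles have lengths 8, 3, 1.
The order is lcm(8, 3) = 24.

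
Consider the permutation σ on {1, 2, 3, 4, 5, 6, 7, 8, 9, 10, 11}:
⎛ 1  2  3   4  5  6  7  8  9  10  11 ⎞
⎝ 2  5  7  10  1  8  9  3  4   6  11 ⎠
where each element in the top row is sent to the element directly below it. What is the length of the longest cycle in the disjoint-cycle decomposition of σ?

7

Decomposing into disjoint cycles gives (1, 2, 5)(3, 7, 9, 4, 10, 6, 8); the longest has length 7.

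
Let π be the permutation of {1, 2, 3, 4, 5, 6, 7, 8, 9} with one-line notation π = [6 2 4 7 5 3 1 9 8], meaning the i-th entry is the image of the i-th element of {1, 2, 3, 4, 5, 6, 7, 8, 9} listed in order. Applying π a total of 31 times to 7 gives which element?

Tracing 7 → 1 → … returns to 7 after 5 steps, so 7 lies in a 5-cycle (1, 6, 3, 4, 7).
Since the cycle has length 5, π^31 acts on it the same as π^1 (31 mod 5 = 1).
Advancing 1 step from 7: 7 → 1.

1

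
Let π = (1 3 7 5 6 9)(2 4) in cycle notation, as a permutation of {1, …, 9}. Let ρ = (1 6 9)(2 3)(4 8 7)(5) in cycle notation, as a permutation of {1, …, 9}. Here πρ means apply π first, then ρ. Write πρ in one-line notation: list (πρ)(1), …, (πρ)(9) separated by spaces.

2 8 4 3 9 1 5 7 6

For each element, apply π then ρ: 1 → 3 → 2; 2 → 4 → 8; 3 → 7 → 4; 4 → 2 → 3; 5 → 6 → 9; 6 → 9 → 1; 7 → 5 → 5; 8 → 8 → 7; 9 → 1 → 6.
Collecting the images, πρ = [2 8 4 3 9 1 5 7 6].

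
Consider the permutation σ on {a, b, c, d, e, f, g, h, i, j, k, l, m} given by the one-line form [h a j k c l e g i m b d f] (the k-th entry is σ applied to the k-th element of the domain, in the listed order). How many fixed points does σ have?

1

The fixed points (elements with σ(x) = x) are {i}, so there is 1.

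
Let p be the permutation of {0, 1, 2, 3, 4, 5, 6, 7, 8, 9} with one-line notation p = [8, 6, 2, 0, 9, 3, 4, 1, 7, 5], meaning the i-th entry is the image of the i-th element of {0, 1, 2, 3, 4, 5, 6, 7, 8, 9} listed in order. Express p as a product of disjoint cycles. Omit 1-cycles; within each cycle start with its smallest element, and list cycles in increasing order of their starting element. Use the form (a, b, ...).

(0, 8, 7, 1, 6, 4, 9, 5, 3)

Start at 0 and follow images: 0 → 8 → 7 → 1 → 6 → 4 → 9 → 5 → 3 → 0, giving the cycle (0, 8, 7, 1, 6, 4, 9, 5, 3).
Repeating from the next unused element and collecting all non-trivial cycles gives (0, 8, 7, 1, 6, 4, 9, 5, 3).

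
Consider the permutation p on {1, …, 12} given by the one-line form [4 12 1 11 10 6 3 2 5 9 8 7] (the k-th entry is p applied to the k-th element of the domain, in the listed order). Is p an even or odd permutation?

odd

In disjoint-cycle form the cycle lengths are 8, 3, 1.
A cycle of length ℓ contributes ℓ−1 transpositions, so p is a product of 7 + 2 = 9 transpositions — odd.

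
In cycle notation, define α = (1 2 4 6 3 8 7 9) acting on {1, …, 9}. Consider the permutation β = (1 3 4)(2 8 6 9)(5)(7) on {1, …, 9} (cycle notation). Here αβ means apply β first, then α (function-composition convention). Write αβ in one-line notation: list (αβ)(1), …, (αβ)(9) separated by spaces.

For each element, apply β then α: 1 → 3 → 8; 2 → 8 → 7; 3 → 4 → 6; 4 → 1 → 2; 5 → 5 → 5; 6 → 9 → 1; 7 → 7 → 9; 8 → 6 → 3; 9 → 2 → 4.
So αβ in one-line form is 8 7 6 2 5 1 9 3 4.

8 7 6 2 5 1 9 3 4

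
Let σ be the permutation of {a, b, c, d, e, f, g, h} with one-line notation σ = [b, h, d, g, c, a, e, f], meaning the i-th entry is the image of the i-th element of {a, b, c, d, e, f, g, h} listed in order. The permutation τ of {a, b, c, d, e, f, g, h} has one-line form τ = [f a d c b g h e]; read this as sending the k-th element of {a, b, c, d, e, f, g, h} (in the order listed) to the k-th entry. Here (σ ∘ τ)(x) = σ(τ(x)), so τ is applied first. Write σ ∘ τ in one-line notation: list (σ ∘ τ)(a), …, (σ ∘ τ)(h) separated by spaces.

(σ ∘ τ)(x) = σ(τ(x)). Computing each image: σ(τ(a)) = σ(f) = a, σ(τ(b)) = σ(a) = b, σ(τ(c)) = σ(d) = g, σ(τ(d)) = σ(c) = d, σ(τ(e)) = σ(b) = h, σ(τ(f)) = σ(g) = e, σ(τ(g)) = σ(h) = f, σ(τ(h)) = σ(e) = c.
Hence σ ∘ τ = [a b g d h e f c].

a b g d h e f c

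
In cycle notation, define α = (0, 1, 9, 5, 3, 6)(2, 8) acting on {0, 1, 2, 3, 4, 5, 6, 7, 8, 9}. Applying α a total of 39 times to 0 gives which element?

0 lies in the 6-cycle (0, 1, 9, 5, 3, 6).
Powers repeat with period 6 on this cycle, and 39 mod 6 = 3, so α^39(0) = α^3(0).
Stepping 3 places around the cycle: 0 → 1 → 9 → 5.

5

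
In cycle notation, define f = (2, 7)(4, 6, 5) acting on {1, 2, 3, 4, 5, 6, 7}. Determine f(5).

In the cycle (4, 6, 5), 5 is followed by 4, so f(5) = 4.

4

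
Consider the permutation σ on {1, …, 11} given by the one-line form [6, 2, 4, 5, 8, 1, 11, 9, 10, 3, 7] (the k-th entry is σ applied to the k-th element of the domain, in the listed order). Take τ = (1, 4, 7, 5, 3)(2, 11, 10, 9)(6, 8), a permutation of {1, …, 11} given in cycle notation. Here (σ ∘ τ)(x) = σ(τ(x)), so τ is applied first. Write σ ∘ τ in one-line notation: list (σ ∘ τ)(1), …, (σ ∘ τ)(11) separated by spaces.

5 7 6 11 4 9 8 1 2 10 3

Chase each element through τ then σ: 1 → 4 → 5; 2 → 11 → 7; 3 → 1 → 6; 4 → 7 → 11; 5 → 3 → 4; 6 → 8 → 9; 7 → 5 → 8; 8 → 6 → 1; 9 → 2 → 2; 10 → 9 → 10; 11 → 10 → 3.
So σ ∘ τ in one-line form is 5 7 6 11 4 9 8 1 2 10 3.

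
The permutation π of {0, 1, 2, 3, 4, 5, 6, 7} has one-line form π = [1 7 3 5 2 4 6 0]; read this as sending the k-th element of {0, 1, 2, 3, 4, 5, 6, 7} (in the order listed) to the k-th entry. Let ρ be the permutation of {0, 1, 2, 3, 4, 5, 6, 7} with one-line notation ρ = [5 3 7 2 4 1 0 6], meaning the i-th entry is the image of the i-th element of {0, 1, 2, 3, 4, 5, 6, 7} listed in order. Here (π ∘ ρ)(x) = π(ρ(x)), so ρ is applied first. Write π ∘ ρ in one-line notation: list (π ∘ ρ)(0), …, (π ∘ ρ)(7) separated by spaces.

Chase each element through ρ then π: 0 → 5 → 4; 1 → 3 → 5; 2 → 7 → 0; 3 → 2 → 3; 4 → 4 → 2; 5 → 1 → 7; 6 → 0 → 1; 7 → 6 → 6.
So π ∘ ρ in one-line form is 4 5 0 3 2 7 1 6.

4 5 0 3 2 7 1 6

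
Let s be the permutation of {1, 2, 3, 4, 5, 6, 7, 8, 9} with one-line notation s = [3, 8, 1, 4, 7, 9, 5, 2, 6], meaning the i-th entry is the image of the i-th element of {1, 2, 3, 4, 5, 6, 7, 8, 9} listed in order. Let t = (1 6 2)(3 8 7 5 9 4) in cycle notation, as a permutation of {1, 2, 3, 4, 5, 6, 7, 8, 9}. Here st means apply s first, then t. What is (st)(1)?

First apply s: s(1) = 3, then t(3) = 8. Thus (st)(1) = 8.

8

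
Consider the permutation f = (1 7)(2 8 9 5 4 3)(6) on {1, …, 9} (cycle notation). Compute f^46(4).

9

4 lies in the 6-cycle (2 8 9 5 4 3).
On a 6-cycle, f^6 is the identity, so f^46 = f^4 there (46 ≡ 4 mod 6).
Stepping 4 places around the cycle: 4 → 3 → 2 → 8 → 9.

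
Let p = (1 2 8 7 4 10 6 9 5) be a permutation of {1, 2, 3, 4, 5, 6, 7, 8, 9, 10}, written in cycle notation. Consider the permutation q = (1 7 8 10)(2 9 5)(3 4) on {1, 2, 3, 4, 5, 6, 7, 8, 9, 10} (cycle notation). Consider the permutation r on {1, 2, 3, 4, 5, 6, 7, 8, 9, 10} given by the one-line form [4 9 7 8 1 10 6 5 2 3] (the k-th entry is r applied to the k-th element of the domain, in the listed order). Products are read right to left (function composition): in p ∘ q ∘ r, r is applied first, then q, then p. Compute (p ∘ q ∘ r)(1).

Apply the permutations in order: r(1) = 4, then q(4) = 3, then p(3) = 3. So (p ∘ q ∘ r)(1) = 3.

3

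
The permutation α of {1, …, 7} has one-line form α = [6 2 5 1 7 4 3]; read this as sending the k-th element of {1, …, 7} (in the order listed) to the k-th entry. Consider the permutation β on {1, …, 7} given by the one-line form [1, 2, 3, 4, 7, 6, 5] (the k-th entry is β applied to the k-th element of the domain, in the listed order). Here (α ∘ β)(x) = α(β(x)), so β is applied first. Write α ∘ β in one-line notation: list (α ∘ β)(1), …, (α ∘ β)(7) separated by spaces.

6 2 5 1 3 4 7

(α ∘ β)(x) = α(β(x)). Computing each image: α(β(1)) = α(1) = 6, α(β(2)) = α(2) = 2, α(β(3)) = α(3) = 5, α(β(4)) = α(4) = 1, α(β(5)) = α(7) = 3, α(β(6)) = α(6) = 4, α(β(7)) = α(5) = 7.
Hence α ∘ β = [6 2 5 1 3 4 7].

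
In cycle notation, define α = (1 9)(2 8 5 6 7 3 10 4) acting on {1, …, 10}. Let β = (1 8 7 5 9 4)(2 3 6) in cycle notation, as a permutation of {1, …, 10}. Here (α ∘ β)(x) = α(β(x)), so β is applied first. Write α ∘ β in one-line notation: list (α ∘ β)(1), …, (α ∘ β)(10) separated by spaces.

5 10 7 9 1 8 6 3 2 4

(α ∘ β)(x) = α(β(x)). Computing each image: α(β(1)) = α(8) = 5, α(β(2)) = α(3) = 10, α(β(3)) = α(6) = 7, α(β(4)) = α(1) = 9, α(β(5)) = α(9) = 1, α(β(6)) = α(2) = 8, α(β(7)) = α(5) = 6, α(β(8)) = α(7) = 3, α(β(9)) = α(4) = 2, α(β(10)) = α(10) = 4.
Hence α ∘ β = [5 10 7 9 1 8 6 3 2 4].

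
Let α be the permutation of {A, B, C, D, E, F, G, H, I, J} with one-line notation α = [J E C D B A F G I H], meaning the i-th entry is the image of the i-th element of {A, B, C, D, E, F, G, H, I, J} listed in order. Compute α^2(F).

J

Tracing F → A → … returns to F after 5 steps, so F lies in a 5-cycle (A, J, H, G, F).
Stepping 2 places around the cycle: F → A → J.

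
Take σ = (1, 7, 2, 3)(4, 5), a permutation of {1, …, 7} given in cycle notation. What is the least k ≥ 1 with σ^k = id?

The cycle type of σ is (4, 2, 1).
The order of σ is the least common multiple of its cycle lengths: lcm(4, 2) = 4.

4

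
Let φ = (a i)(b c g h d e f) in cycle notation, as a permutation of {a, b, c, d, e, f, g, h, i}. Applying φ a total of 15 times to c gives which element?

c lies in the 7-cycle (b c g h d e f).
On a 7-cycle, φ^7 is the identity, so φ^15 = φ^1 there (15 ≡ 1 mod 7).
Stepping 1 place around the cycle: c → g.

g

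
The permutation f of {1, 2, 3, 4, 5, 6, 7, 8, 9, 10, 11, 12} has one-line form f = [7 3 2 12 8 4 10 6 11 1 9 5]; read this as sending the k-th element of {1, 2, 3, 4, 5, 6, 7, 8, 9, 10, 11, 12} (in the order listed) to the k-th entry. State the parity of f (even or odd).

In disjoint-cycle form the cycle lengths are 5, 3, 2, 2.
A cycle is odd iff its length is even; f has 2 even-length cycles, so sgn(f) = (−1)^2 and f is even.

even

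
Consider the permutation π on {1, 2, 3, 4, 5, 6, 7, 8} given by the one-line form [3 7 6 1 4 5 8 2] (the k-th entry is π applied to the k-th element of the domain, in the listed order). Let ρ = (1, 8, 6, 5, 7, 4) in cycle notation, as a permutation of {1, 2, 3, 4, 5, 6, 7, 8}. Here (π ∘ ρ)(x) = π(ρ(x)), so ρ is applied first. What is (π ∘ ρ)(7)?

(π ∘ ρ)(7) = π(ρ(7)). ρ(7) = 4, then π(4) = 1. So (π ∘ ρ)(7) = 1.

1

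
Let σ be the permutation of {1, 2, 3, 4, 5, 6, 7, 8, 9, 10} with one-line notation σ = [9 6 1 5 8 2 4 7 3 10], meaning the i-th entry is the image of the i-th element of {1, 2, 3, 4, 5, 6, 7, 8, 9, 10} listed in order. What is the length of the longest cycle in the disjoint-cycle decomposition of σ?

Decomposing into disjoint cycles gives (1, 9, 3)(2, 6)(4, 5, 8, 7); the longest has length 4.

4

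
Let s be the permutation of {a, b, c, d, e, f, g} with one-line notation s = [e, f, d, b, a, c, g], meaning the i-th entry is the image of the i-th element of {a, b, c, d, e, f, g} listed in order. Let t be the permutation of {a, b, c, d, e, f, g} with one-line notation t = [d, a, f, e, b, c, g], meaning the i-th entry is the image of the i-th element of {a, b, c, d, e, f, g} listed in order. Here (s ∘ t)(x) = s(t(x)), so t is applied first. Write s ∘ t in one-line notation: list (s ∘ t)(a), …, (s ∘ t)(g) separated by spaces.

b e c a f d g

(s ∘ t)(x) = s(t(x)). Computing each image: s(t(a)) = s(d) = b, s(t(b)) = s(a) = e, s(t(c)) = s(f) = c, s(t(d)) = s(e) = a, s(t(e)) = s(b) = f, s(t(f)) = s(c) = d, s(t(g)) = s(g) = g.
Hence s ∘ t = [b e c a f d g].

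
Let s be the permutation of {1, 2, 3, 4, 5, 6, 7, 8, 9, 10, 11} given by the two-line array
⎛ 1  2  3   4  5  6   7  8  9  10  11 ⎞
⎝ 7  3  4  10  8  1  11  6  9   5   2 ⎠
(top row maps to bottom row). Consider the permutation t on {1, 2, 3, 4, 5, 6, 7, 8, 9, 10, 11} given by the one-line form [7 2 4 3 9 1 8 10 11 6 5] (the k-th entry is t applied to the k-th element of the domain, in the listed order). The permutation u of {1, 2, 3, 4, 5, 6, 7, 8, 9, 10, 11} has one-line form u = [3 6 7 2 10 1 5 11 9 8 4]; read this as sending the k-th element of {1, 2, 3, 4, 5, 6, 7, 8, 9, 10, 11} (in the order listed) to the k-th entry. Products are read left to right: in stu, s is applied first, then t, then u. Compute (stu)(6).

(stu)(6) = u(t(s(6))). s(6) = 1, then t(1) = 7, then u(7) = 5, so the result is 5.

5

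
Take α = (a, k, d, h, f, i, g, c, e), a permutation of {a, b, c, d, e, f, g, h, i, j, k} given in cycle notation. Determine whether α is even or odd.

The cycle lengths are 9, 1, 1.
A cycle of length ℓ contributes ℓ−1 transpositions, so α is a product of 8 transpositions — even.

even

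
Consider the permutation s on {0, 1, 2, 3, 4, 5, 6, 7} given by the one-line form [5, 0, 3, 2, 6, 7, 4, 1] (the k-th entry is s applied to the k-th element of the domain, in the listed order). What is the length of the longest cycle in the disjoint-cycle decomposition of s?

4

Decomposing into disjoint cycles gives (0 5 7 1)(2 3)(4 6); the longest has length 4.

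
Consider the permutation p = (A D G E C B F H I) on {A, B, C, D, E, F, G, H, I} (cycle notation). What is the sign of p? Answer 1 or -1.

The cycle lengths are 9.
A cycle of length ℓ contributes ℓ−1 transpositions, so p is a product of 8 transpositions — even.

1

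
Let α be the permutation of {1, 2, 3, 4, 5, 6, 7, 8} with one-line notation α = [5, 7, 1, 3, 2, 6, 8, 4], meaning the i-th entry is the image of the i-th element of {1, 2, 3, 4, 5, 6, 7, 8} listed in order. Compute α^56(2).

2

Tracing 2 → 7 → … returns to 2 after 7 steps, so 2 lies in a 7-cycle (1, 5, 2, 7, 8, 4, 3).
On a 7-cycle, α^7 is the identity, so α^56 = α^0 there (56 ≡ 0 mod 7).
So α^56(2) = 2.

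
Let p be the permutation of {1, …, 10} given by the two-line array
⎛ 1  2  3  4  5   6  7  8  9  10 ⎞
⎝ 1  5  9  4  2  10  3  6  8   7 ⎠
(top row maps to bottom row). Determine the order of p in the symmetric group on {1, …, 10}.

Writing p as disjoint cycles, the cycle lengths are 6, 2, 1, 1.
The order is lcm(6, 2) = 6.

6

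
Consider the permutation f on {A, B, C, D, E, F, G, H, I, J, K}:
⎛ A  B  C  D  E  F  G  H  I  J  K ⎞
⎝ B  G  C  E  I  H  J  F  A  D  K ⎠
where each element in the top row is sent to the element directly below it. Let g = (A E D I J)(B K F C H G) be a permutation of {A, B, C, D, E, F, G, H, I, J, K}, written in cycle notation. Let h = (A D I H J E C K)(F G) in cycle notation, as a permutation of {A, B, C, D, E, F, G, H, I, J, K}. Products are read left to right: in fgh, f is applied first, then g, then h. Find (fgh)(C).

(fgh)(C) = h(g(f(C))). f(C) = C, then g(C) = H, then h(H) = J, so the result is J.

J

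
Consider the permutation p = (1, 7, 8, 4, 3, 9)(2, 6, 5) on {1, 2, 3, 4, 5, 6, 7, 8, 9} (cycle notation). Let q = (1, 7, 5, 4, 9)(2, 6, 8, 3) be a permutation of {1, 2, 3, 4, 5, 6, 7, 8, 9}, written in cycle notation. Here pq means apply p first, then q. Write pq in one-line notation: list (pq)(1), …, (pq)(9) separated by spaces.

5 8 1 2 6 4 3 9 7

(pq)(x) = q(p(x)). Computing each image: q(p(1)) = q(7) = 5, q(p(2)) = q(6) = 8, q(p(3)) = q(9) = 1, q(p(4)) = q(3) = 2, q(p(5)) = q(2) = 6, q(p(6)) = q(5) = 4, q(p(7)) = q(8) = 3, q(p(8)) = q(4) = 9, q(p(9)) = q(1) = 7.
Hence pq = [5 8 1 2 6 4 3 9 7].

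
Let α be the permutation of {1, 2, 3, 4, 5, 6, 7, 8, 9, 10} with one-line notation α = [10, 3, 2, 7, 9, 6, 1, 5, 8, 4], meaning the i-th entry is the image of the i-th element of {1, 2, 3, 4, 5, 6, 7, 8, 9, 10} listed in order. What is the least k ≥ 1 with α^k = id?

12

Writing α as disjoint cycles, the cycle lengths are 4, 3, 2, 1.
The order of α is the least common multiple of its cycle lengths: lcm(4, 3, 2) = 12.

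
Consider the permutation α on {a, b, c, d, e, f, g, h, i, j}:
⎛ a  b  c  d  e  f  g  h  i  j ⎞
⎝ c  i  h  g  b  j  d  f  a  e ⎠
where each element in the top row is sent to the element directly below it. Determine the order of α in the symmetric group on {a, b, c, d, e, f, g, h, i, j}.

Decomposing into disjoint cycles gives cycle lengths 8, 2.
The order of α is the least common multiple of its cycle lengths: lcm(8, 2) = 8.

8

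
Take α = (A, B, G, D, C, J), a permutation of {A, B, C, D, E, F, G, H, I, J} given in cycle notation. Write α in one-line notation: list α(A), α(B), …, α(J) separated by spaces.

B G J C E F D H I A

Image by image: A↦B, B↦G, C↦J, D↦C, E↦E, F↦F, G↦D, H↦H, I↦I, J↦A.
So the one-line form is B G J C E F D H I A.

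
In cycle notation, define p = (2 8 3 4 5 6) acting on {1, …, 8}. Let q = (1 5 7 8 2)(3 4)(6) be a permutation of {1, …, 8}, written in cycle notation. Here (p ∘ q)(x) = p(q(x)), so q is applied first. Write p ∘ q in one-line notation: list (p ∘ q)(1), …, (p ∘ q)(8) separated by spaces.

Chase each element through q then p: 1 → 5 → 6; 2 → 1 → 1; 3 → 4 → 5; 4 → 3 → 4; 5 → 7 → 7; 6 → 6 → 2; 7 → 8 → 3; 8 → 2 → 8.
So p ∘ q in one-line form is 6 1 5 4 7 2 3 8.

6 1 5 4 7 2 3 8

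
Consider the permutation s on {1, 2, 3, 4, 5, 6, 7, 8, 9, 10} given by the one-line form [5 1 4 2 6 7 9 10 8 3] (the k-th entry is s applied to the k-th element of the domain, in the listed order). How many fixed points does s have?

No element satisfies s(x) = x, so there are 0 fixed points.

0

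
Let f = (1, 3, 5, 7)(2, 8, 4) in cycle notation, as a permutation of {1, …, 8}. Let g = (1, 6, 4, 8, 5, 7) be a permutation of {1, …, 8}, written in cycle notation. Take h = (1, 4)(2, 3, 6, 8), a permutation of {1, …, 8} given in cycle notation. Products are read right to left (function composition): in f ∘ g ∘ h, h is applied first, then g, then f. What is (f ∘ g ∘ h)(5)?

(f ∘ g ∘ h)(5) = f(g(h(5))). h(5) = 5, then g(5) = 7, then f(7) = 1, so the result is 1.

1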